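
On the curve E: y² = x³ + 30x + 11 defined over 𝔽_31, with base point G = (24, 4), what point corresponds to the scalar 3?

(6, 2)

Repeated addition: build up to 3G.
2G: tangent at (24, 4): λ = (3·24² + 30)/(2·4) ≡ 22/8. 8⁻¹ ≡ 4 (mod 31), so λ ≡ 22·4 ≡ 26.
  x = λ² - 24 - 24 = 676 - 48 ≡ 8; y = λ·(24 - 8) - 4 ≡ 9. → (8, 9)
3G: (8, 9) + (24, 4). λ = (4 - 9)/(24 - 8) ≡ 26/16 mod 31. 16⁻¹ ≡ 2 (mod 31) since 16·2 = 32 ≡ 1, so λ ≡ 21.
  x = λ² - 8 - 24 = 441 - 32 ≡ 6; y = λ·(8 - 6) - 9 ≡ 2. → (6, 2)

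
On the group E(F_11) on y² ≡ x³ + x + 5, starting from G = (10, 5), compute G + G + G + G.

(0, 4)

Repeated addition: build up to 4G.
2G: tangent at (10, 5): λ = (3·10² + 1)/(2·5) ≡ 4/10. 10⁻¹ ≡ 10 (mod 11) since 10·10 = 100 ≡ 1, so λ ≡ 4·10 ≡ 7.
  x = λ² - 10 - 10 = 49 - 20 ≡ 7; y = λ·(10 - 7) - 5 ≡ 5. → (7, 5)
3G: (7, 5) + (10, 5). λ = (5 - 5)/(10 - 7) ≡ 0/3 mod 11. 3⁻¹ ≡ 4 (mod 11), so λ ≡ 0.
  x = λ² - 7 - 10 = 0 - 17 ≡ 5; y = λ·(7 - 5) - 5 ≡ 6. → (5, 6)
4G: (5, 6) + (10, 5). λ = (5 - 6)/(10 - 5) ≡ 10/5 mod 11. 5⁻¹ ≡ 9 (mod 11) since 5·9 = 45 ≡ 1, so λ ≡ 2.
  x = λ² - 5 - 10 = 4 - 15 ≡ 0; y = λ·(5 - 0) - 6 ≡ 4. → (0, 4)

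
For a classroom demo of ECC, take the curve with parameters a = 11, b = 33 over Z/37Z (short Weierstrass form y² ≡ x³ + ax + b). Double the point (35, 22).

tangent at (35, 22): λ = (3·35² + 11)/(2·22) ≡ 23/7. 7⁻¹ ≡ 16 (mod 37) since 7·16 = 112 ≡ 1, so λ ≡ 23·16 ≡ 35.
  x = λ² - 35 - 35 = 1225 - 70 ≡ 8; y = λ·(35 - 8) - 22 ≡ 35. → (8, 35)

(8, 35)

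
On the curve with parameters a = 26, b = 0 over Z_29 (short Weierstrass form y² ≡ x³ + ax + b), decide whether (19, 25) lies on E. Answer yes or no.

y² = 25² ≡ 16; x³ + 26x + 0 = 7353 ≡ 16 (mod 29). 16 = 16.

yes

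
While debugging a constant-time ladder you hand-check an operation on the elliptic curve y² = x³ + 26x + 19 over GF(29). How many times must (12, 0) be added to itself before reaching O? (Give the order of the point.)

2P: (12, 0) + (12, 0): same x and y₁ ≡ -y₂, so the sum is O.
2P = O, so the order is 2.

2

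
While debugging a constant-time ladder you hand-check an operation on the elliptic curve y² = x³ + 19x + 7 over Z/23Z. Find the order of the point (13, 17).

9

2P: tangent at (13, 17): λ = (3·13² + 19)/(2·17) ≡ 20/11. 11⁻¹ ≡ 21 (mod 23), so λ ≡ 20·21 ≡ 6.
  x = λ² - 13 - 13 = 36 - 26 ≡ 10; y = λ·(13 - 10) - 17 ≡ 1. → (10, 1)
3P: (10, 1) + (13, 17). λ = (17 - 1)/(13 - 10) ≡ 16/3 mod 23. 3⁻¹ ≡ 8 (mod 23), so λ ≡ 13.
  x = λ² - 10 - 13 = 169 - 23 ≡ 8; y = λ·(10 - 8) - 1 ≡ 2. → (8, 2)
4P: (8, 2) + (13, 17). λ = (17 - 2)/(13 - 8) ≡ 15/5 mod 23. 5⁻¹ ≡ 14 (mod 23), so λ ≡ 3.
  x = λ² - 8 - 13 = 9 - 21 ≡ 11; y = λ·(8 - 11) - 2 ≡ 12. → (11, 12)
5P: (11, 12) + (13, 17). λ = (17 - 12)/(13 - 11) ≡ 5/2 mod 23. 2⁻¹ ≡ 12 (mod 23), so λ ≡ 14.
  x = λ² - 11 - 13 = 196 - 24 ≡ 11; y = λ·(11 - 11) - 12 ≡ 11. → (11, 11)
6P: (11, 11) + (13, 17). λ = (17 - 11)/(13 - 11) ≡ 6/2 mod 23. 2⁻¹ ≡ 12 (mod 23), so λ ≡ 3.
  x = λ² - 11 - 13 = 9 - 24 ≡ 8; y = λ·(11 - 8) - 11 ≡ 21. → (8, 21)
7P: (8, 21) + (13, 17). λ = (17 - 21)/(13 - 8) ≡ 19/5 mod 23. 5⁻¹ ≡ 14 (mod 23) since 5·14 = 70 ≡ 1, so λ ≡ 13.
  x = λ² - 8 - 13 = 169 - 21 ≡ 10; y = λ·(8 - 10) - 21 ≡ 22. → (10, 22)
8P: (10, 22) + (13, 17). λ = (17 - 22)/(13 - 10) ≡ 18/3 mod 23. 3⁻¹ ≡ 8 (mod 23), so λ ≡ 6.
  x = λ² - 10 - 13 = 36 - 23 ≡ 13; y = λ·(10 - 13) - 22 ≡ 6. → (13, 6)
9P: (13, 6) + (13, 17): same x and y₁ ≡ -y₂, so the sum is O.
9P = O, so the order is 9.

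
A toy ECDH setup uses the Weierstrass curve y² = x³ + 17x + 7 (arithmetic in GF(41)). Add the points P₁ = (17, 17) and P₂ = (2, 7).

(27, 31)

(17, 17) + (2, 7). λ = (7 - 17)/(2 - 17) ≡ 31/26 mod 41. 26⁻¹ ≡ 30 (mod 41), so λ ≡ 28.
  x = λ² - 17 - 2 = 784 - 19 ≡ 27; y = λ·(17 - 27) - 17 ≡ 31. → (27, 31)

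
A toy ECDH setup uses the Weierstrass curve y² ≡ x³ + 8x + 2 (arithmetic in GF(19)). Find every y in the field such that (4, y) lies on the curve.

x³ + 8x + 2 = 98 ≡ 3 (mod 19).
3 is a non-residue mod 19; no y exists.

none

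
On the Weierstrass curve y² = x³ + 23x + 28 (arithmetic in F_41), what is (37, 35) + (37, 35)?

(4, 26)

tangent at (37, 35): λ = (3·37² + 23)/(2·35) ≡ 30/29. 29⁻¹ ≡ 17 (mod 41), so λ ≡ 30·17 ≡ 18.
  x = λ² - 37 - 37 = 324 - 74 ≡ 4; y = λ·(37 - 4) - 35 ≡ 26. → (4, 26)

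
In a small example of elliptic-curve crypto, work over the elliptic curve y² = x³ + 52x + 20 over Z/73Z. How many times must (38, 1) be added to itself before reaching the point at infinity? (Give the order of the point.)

4

2P: tangent at (38, 1): λ = (3·38² + 52)/(2·1) ≡ 4/2. 2⁻¹ ≡ 37 (mod 73), so λ ≡ 4·37 ≡ 2.
  x = λ² - 38 - 38 = 4 - 76 ≡ 1; y = λ·(38 - 1) - 1 ≡ 0. → (1, 0)
3P: (1, 0) + (38, 1). λ = (1 - 0)/(38 - 1) ≡ 1/37 mod 73. 37⁻¹ ≡ 2 (mod 73), so λ ≡ 2.
  x = λ² - 1 - 38 = 4 - 39 ≡ 38; y = λ·(1 - 38) - 0 ≡ 72. → (38, 72)
4P: (38, 72) + (38, 1): same x and y₁ ≡ -y₂, so the sum is the point at infinity.
4P = the point at infinity, so the order is 4.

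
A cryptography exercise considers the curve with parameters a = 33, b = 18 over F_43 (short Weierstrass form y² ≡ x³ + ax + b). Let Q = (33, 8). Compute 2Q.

(24, 10)

tangent at (33, 8): λ = (3·33² + 33)/(2·8) ≡ 32/16. 16⁻¹ ≡ 35 (mod 43), so λ ≡ 32·35 ≡ 2.
  x = λ² - 33 - 33 = 4 - 66 ≡ 24; y = λ·(33 - 24) - 8 ≡ 10. → (24, 10)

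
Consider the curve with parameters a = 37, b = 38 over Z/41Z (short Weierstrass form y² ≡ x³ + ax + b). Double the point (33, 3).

(32, 1)

tangent at (33, 3): λ = (3·33² + 37)/(2·3) ≡ 24/6. 6⁻¹ ≡ 7 (mod 41) since 6·7 = 42 ≡ 1, so λ ≡ 24·7 ≡ 4.
  x = λ² - 33 - 33 = 16 - 66 ≡ 32; y = λ·(33 - 32) - 3 ≡ 1. → (32, 1)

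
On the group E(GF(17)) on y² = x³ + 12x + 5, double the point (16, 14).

tangent at (16, 14): λ = (3·16² + 12)/(2·14) ≡ 15/11. 11⁻¹ ≡ 14 (mod 17), so λ ≡ 15·14 ≡ 6.
  x = λ² - 16 - 16 = 36 - 32 ≡ 4; y = λ·(16 - 4) - 14 ≡ 7. → (4, 7)

(4, 7)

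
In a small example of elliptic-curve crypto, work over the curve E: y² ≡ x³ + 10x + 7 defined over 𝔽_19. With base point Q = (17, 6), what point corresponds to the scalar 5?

(11, 2)

Double-and-add on 5 = (101)₂. Start with Q = (17, 6) for the leading 1-bit.
double: tangent at (17, 6): λ = (3·17² + 10)/(2·6) ≡ 3/12. 12⁻¹ ≡ 8 (mod 19), so λ ≡ 3·8 ≡ 5.
  x = λ² - 17 - 17 = 25 - 34 ≡ 10; y = λ·(17 - 10) - 6 ≡ 10. → (10, 10)
double: tangent at (10, 10): λ = (3·10² + 10)/(2·10) ≡ 6/1. 1⁻¹ ≡ 1 (mod 19) since 1·1 = 1 ≡ 1, so λ ≡ 6·1 ≡ 6.
  x = λ² - 10 - 10 = 36 - 20 ≡ 16; y = λ·(10 - 16) - 10 ≡ 11. → (16, 11)
add Q: (16, 11) + (17, 6). λ = (6 - 11)/(17 - 16) ≡ 14/1 mod 19. 1⁻¹ ≡ 1 (mod 19) since 1·1 = 1 ≡ 1, so λ ≡ 14.
  x = λ² - 16 - 17 = 196 - 33 ≡ 11; y = λ·(16 - 11) - 11 ≡ 2. → (11, 2)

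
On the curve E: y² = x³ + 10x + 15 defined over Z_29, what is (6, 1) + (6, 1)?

tangent at (6, 1): λ = (3·6² + 10)/(2·1) ≡ 2/2. 2⁻¹ ≡ 15 (mod 29) since 2·15 = 30 ≡ 1, so λ ≡ 2·15 ≡ 1.
  x = λ² - 6 - 6 = 1 - 12 ≡ 18; y = λ·(6 - 18) - 1 ≡ 16. → (18, 16)

(18, 16)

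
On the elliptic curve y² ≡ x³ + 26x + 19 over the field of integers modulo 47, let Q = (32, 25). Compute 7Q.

Repeated addition: build up to 7Q.
2Q: tangent at (32, 25): λ = (3·32² + 26)/(2·25) ≡ 43/3. 3⁻¹ ≡ 16 (mod 47) since 3·16 = 48 ≡ 1, so λ ≡ 43·16 ≡ 30.
  x = λ² - 32 - 32 = 900 - 64 ≡ 37; y = λ·(32 - 37) - 25 ≡ 13. → (37, 13)
3Q: (37, 13) + (32, 25). λ = (25 - 13)/(32 - 37) ≡ 12/42 mod 47. 42⁻¹ ≡ 28 (mod 47) since 42·28 = 1176 ≡ 1, so λ ≡ 7.
  x = λ² - 37 - 32 = 49 - 69 ≡ 27; y = λ·(37 - 27) - 13 ≡ 10. → (27, 10)
4Q: (27, 10) + (32, 25). λ = (25 - 10)/(32 - 27) ≡ 15/5 mod 47. 5⁻¹ ≡ 19 (mod 47) since 5·19 = 95 ≡ 1, so λ ≡ 3.
  x = λ² - 27 - 32 = 9 - 59 ≡ 44; y = λ·(27 - 44) - 10 ≡ 33. → (44, 33)
5Q: (44, 33) + (32, 25). λ = (25 - 33)/(32 - 44) ≡ 39/35 mod 47. 35⁻¹ ≡ 43 (mod 47), so λ ≡ 32.
  x = λ² - 44 - 32 = 1024 - 76 ≡ 8; y = λ·(44 - 8) - 33 ≡ 38. → (8, 38)
6Q: (8, 38) + (32, 25). λ = (25 - 38)/(32 - 8) ≡ 34/24 mod 47. 24⁻¹ ≡ 2 (mod 47), so λ ≡ 21.
  x = λ² - 8 - 32 = 441 - 40 ≡ 25; y = λ·(8 - 25) - 38 ≡ 28. → (25, 28)
7Q: (25, 28) + (32, 25). λ = (25 - 28)/(32 - 25) ≡ 44/7 mod 47. 7⁻¹ ≡ 27 (mod 47), so λ ≡ 13.
  x = λ² - 25 - 32 = 169 - 57 ≡ 18; y = λ·(25 - 18) - 28 ≡ 16. → (18, 16)

(18, 16)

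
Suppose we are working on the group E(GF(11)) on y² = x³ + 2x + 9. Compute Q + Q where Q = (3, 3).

(3, 8)

tangent at (3, 3): λ = (3·3² + 2)/(2·3) ≡ 7/6. 6⁻¹ ≡ 2 (mod 11), so λ ≡ 7·2 ≡ 3.
  x = λ² - 3 - 3 = 9 - 6 ≡ 3; y = λ·(3 - 3) - 3 ≡ 8. → (3, 8)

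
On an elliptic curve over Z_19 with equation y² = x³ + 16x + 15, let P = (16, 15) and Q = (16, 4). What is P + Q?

O

The two points share x = 16 and their y-coordinates satisfy 15 + 4 ≡ 0 (mod 19), so they are inverses. Their sum is 𝒪.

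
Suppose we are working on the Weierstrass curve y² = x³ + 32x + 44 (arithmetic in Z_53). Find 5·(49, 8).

(8, 21)

Write Q = (49, 8).
Repeated addition: build up to 5Q.
2Q: tangent at (49, 8): λ = (3·49² + 32)/(2·8) ≡ 27/16. 16⁻¹ ≡ 10 (mod 53), so λ ≡ 27·10 ≡ 5.
  x = λ² - 49 - 49 = 25 - 98 ≡ 33; y = λ·(49 - 33) - 8 ≡ 19. → (33, 19)
3Q: (33, 19) + (49, 8). λ = (8 - 19)/(49 - 33) ≡ 42/16 mod 53. 16⁻¹ ≡ 10 (mod 53), so λ ≡ 49.
  x = λ² - 33 - 49 = 2401 - 82 ≡ 40; y = λ·(33 - 40) - 19 ≡ 9. → (40, 9)
4Q: (40, 9) + (49, 8). λ = (8 - 9)/(49 - 40) ≡ 52/9 mod 53. 9⁻¹ ≡ 6 (mod 53), so λ ≡ 47.
  x = λ² - 40 - 49 = 2209 - 89 ≡ 0; y = λ·(40 - 0) - 9 ≡ 16. → (0, 16)
5Q: (0, 16) + (49, 8). λ = (8 - 16)/(49 - 0) ≡ 45/49 mod 53. 49⁻¹ ≡ 13 (mod 53), so λ ≡ 2.
  x = λ² - 0 - 49 = 4 - 49 ≡ 8; y = λ·(0 - 8) - 16 ≡ 21. → (8, 21)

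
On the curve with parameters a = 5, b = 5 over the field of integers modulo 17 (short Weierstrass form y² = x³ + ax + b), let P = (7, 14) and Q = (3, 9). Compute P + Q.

(7, 14) + (3, 9). λ = (9 - 14)/(3 - 7) ≡ 12/13 mod 17. 13⁻¹ ≡ 4 (mod 17) since 13·4 = 52 ≡ 1, so λ ≡ 14.
  x = λ² - 7 - 3 = 196 - 10 ≡ 16; y = λ·(7 - 16) - 14 ≡ 13. → (16, 13)

(16, 13)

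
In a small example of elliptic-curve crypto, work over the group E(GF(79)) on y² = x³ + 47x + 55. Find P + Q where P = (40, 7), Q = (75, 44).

(16, 59)

(40, 7) + (75, 44). λ = (44 - 7)/(75 - 40) ≡ 37/35 mod 79. 35⁻¹ ≡ 70 (mod 79) since 35·70 = 2450 ≡ 1, so λ ≡ 62.
  x = λ² - 40 - 75 = 3844 - 115 ≡ 16; y = λ·(40 - 16) - 7 ≡ 59. → (16, 59)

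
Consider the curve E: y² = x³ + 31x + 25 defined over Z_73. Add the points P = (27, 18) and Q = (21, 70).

(19, 10)

(27, 18) + (21, 70). λ = (70 - 18)/(21 - 27) ≡ 52/67 mod 73. 67⁻¹ ≡ 12 (mod 73) since 67·12 = 804 ≡ 1, so λ ≡ 40.
  x = λ² - 27 - 21 = 1600 - 48 ≡ 19; y = λ·(27 - 19) - 18 ≡ 10. → (19, 10)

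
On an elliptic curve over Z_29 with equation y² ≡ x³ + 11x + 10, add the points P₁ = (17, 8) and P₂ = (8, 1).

(20, 9)

(17, 8) + (8, 1). λ = (1 - 8)/(8 - 17) ≡ 22/20 mod 29. 20⁻¹ ≡ 16 (mod 29), so λ ≡ 4.
  x = λ² - 17 - 8 = 16 - 25 ≡ 20; y = λ·(17 - 20) - 8 ≡ 9. → (20, 9)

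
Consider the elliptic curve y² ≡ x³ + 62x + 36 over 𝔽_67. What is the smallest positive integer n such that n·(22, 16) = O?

6

2P: tangent at (22, 16): λ = (3·22² + 62)/(2·16) ≡ 40/32. 32⁻¹ ≡ 44 (mod 67), so λ ≡ 40·44 ≡ 18.
  x = λ² - 22 - 22 = 324 - 44 ≡ 12; y = λ·(22 - 12) - 16 ≡ 30. → (12, 30)
3P: (12, 30) + (22, 16). λ = (16 - 30)/(22 - 12) ≡ 53/10 mod 67. 10⁻¹ ≡ 47 (mod 67) since 10·47 = 470 ≡ 1, so λ ≡ 12.
  x = λ² - 12 - 22 = 144 - 34 ≡ 43; y = λ·(12 - 43) - 30 ≡ 0. → (43, 0)
4P: (43, 0) + (22, 16). λ = (16 - 0)/(22 - 43) ≡ 16/46 mod 67. 46⁻¹ ≡ 51 (mod 67) since 46·51 = 2346 ≡ 1, so λ ≡ 12.
  x = λ² - 43 - 22 = 144 - 65 ≡ 12; y = λ·(43 - 12) - 0 ≡ 37. → (12, 37)
5P: (12, 37) + (22, 16). λ = (16 - 37)/(22 - 12) ≡ 46/10 mod 67. 10⁻¹ ≡ 47 (mod 67), so λ ≡ 18.
  x = λ² - 12 - 22 = 324 - 34 ≡ 22; y = λ·(12 - 22) - 37 ≡ 51. → (22, 51)
6P: (22, 51) + (22, 16): same x and y₁ ≡ -y₂, so the sum is O.
6P = O, so the order is 6.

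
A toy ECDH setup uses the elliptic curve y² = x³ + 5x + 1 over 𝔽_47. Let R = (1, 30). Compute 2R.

tangent at (1, 30): λ = (3·1² + 5)/(2·30) ≡ 8/13. 13⁻¹ ≡ 29 (mod 47), so λ ≡ 8·29 ≡ 44.
  x = λ² - 1 - 1 = 1936 - 2 ≡ 7; y = λ·(1 - 7) - 30 ≡ 35. → (7, 35)

(7, 35)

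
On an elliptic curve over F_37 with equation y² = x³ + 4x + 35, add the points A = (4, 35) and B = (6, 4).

(4, 35) + (6, 4). λ = (4 - 35)/(6 - 4) ≡ 6/2 mod 37. 2⁻¹ ≡ 19 (mod 37) since 2·19 = 38 ≡ 1, so λ ≡ 3.
  x = λ² - 4 - 6 = 9 - 10 ≡ 36; y = λ·(4 - 36) - 35 ≡ 17. → (36, 17)

(36, 17)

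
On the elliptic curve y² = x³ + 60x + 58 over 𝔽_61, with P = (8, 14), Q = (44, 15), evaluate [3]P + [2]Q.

First 3P:
Repeated addition: build up to 3P.
2P: tangent at (8, 14): λ = (3·8² + 60)/(2·14) ≡ 8/28. 28⁻¹ ≡ 24 (mod 61), so λ ≡ 8·24 ≡ 9.
  x = λ² - 8 - 8 = 81 - 16 ≡ 4; y = λ·(8 - 4) - 14 ≡ 22. → (4, 22)
3P: (4, 22) + (8, 14). λ = (14 - 22)/(8 - 4) ≡ 53/4 mod 61. 4⁻¹ ≡ 46 (mod 61) since 4·46 = 184 ≡ 1, so λ ≡ 59.
  x = λ² - 4 - 8 = 3481 - 12 ≡ 53; y = λ·(4 - 53) - 22 ≡ 15. → (53, 15)
3P = (53, 15).
Next 2Q:
Repeated addition: build up to 2Q.
2Q: tangent at (44, 15): λ = (3·44² + 60)/(2·15) ≡ 12/30. 30⁻¹ ≡ 59 (mod 61), so λ ≡ 12·59 ≡ 37.
  x = λ² - 44 - 44 = 1369 - 88 ≡ 0; y = λ·(44 - 0) - 15 ≡ 27. → (0, 27)
2Q = (0, 27).
Finally 3P + 2Q:
(53, 15) + (0, 27). λ = (27 - 15)/(0 - 53) ≡ 12/8 mod 61. 8⁻¹ ≡ 23 (mod 61) since 8·23 = 184 ≡ 1, so λ ≡ 32.
  x = λ² - 53 - 0 = 1024 - 53 ≡ 56; y = λ·(53 - 56) - 15 ≡ 11. → (56, 11)

(56, 11)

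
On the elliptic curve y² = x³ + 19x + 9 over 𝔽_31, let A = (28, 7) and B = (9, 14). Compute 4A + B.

First 4A:
Repeated addition: build up to 4A.
2A: tangent at (28, 7): λ = (3·28² + 19)/(2·7) ≡ 15/14. 14⁻¹ ≡ 20 (mod 31), so λ ≡ 15·20 ≡ 21.
  x = λ² - 28 - 28 = 441 - 56 ≡ 13; y = λ·(28 - 13) - 7 ≡ 29. → (13, 29)
3A: (13, 29) + (28, 7). λ = (7 - 29)/(28 - 13) ≡ 9/15 mod 31. 15⁻¹ ≡ 29 (mod 31), so λ ≡ 13.
  x = λ² - 13 - 28 = 169 - 41 ≡ 4; y = λ·(13 - 4) - 29 ≡ 26. → (4, 26)
4A: (4, 26) + (28, 7). λ = (7 - 26)/(28 - 4) ≡ 12/24 mod 31. 24⁻¹ ≡ 22 (mod 31), so λ ≡ 16.
  x = λ² - 4 - 28 = 256 - 32 ≡ 7; y = λ·(4 - 7) - 26 ≡ 19. → (7, 19)
4A = (7, 19).
Finally 4A + B:
(7, 19) + (9, 14). λ = (14 - 19)/(9 - 7) ≡ 26/2 mod 31. 2⁻¹ ≡ 16 (mod 31), so λ ≡ 13.
  x = λ² - 7 - 9 = 169 - 16 ≡ 29; y = λ·(7 - 29) - 19 ≡ 5. → (29, 5)

(29, 5)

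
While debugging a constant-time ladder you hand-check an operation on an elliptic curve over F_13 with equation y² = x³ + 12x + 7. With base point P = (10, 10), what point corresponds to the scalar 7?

(2, 0)

Repeated addition: build up to 7P.
2P: tangent at (10, 10): λ = (3·10² + 12)/(2·10) ≡ 0/7. 7⁻¹ ≡ 2 (mod 13) since 7·2 = 14 ≡ 1, so λ ≡ 0·2 ≡ 0.
  x = λ² - 10 - 10 = 0 - 20 ≡ 6; y = λ·(10 - 6) - 10 ≡ 3. → (6, 3)
3P: (6, 3) + (10, 10). λ = (10 - 3)/(10 - 6) ≡ 7/4 mod 13. 4⁻¹ ≡ 10 (mod 13), so λ ≡ 5.
  x = λ² - 6 - 10 = 25 - 16 ≡ 9; y = λ·(6 - 9) - 3 ≡ 8. → (9, 8)
4P: (9, 8) + (10, 10). λ = (10 - 8)/(10 - 9) ≡ 2/1 mod 13. 1⁻¹ ≡ 1 (mod 13) since 1·1 = 1 ≡ 1, so λ ≡ 2.
  x = λ² - 9 - 10 = 4 - 19 ≡ 11; y = λ·(9 - 11) - 8 ≡ 1. → (11, 1)
5P: (11, 1) + (10, 10). λ = (10 - 1)/(10 - 11) ≡ 9/12 mod 13. 12⁻¹ ≡ 12 (mod 13), so λ ≡ 4.
  x = λ² - 11 - 10 = 16 - 21 ≡ 8; y = λ·(11 - 8) - 1 ≡ 11. → (8, 11)
6P: (8, 11) + (10, 10). λ = (10 - 11)/(10 - 8) ≡ 12/2 mod 13. 2⁻¹ ≡ 7 (mod 13), so λ ≡ 6.
  x = λ² - 8 - 10 = 36 - 18 ≡ 5; y = λ·(8 - 5) - 11 ≡ 7. → (5, 7)
7P: (5, 7) + (10, 10). λ = (10 - 7)/(10 - 5) ≡ 3/5 mod 13. 5⁻¹ ≡ 8 (mod 13) since 5·8 = 40 ≡ 1, so λ ≡ 11.
  x = λ² - 5 - 10 = 121 - 15 ≡ 2; y = λ·(5 - 2) - 7 ≡ 0. → (2, 0)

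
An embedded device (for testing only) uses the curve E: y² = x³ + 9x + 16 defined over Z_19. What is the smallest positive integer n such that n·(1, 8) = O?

2P: tangent at (1, 8): λ = (3·1² + 9)/(2·8) ≡ 12/16. 16⁻¹ ≡ 6 (mod 19), so λ ≡ 12·6 ≡ 15.
  x = λ² - 1 - 1 = 225 - 2 ≡ 14; y = λ·(1 - 14) - 8 ≡ 6. → (14, 6)
3P: (14, 6) + (1, 8). λ = (8 - 6)/(1 - 14) ≡ 2/6 mod 19. 6⁻¹ ≡ 16 (mod 19), so λ ≡ 13.
  x = λ² - 14 - 1 = 169 - 15 ≡ 2; y = λ·(14 - 2) - 6 ≡ 17. → (2, 17)
4P: (2, 17) + (1, 8). λ = (8 - 17)/(1 - 2) ≡ 10/18 mod 19. 18⁻¹ ≡ 18 (mod 19) since 18·18 = 324 ≡ 1, so λ ≡ 9.
  x = λ² - 2 - 1 = 81 - 3 ≡ 2; y = λ·(2 - 2) - 17 ≡ 2. → (2, 2)
5P: (2, 2) + (1, 8). λ = (8 - 2)/(1 - 2) ≡ 6/18 mod 19. 18⁻¹ ≡ 18 (mod 19) since 18·18 = 324 ≡ 1, so λ ≡ 13.
  x = λ² - 2 - 1 = 169 - 3 ≡ 14; y = λ·(2 - 14) - 2 ≡ 13. → (14, 13)
6P: (14, 13) + (1, 8). λ = (8 - 13)/(1 - 14) ≡ 14/6 mod 19. 6⁻¹ ≡ 16 (mod 19), so λ ≡ 15.
  x = λ² - 14 - 1 = 225 - 15 ≡ 1; y = λ·(14 - 1) - 13 ≡ 11. → (1, 11)
7P: (1, 11) + (1, 8): same x and y₁ ≡ -y₂, so the sum is O.
7P = O, so the order is 7.

7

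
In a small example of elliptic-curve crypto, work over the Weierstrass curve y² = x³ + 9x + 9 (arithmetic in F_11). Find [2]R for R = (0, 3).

tangent at (0, 3): λ = (3·0² + 9)/(2·3) ≡ 9/6. 6⁻¹ ≡ 2 (mod 11), so λ ≡ 9·2 ≡ 7.
  x = λ² - 0 - 0 = 49 - 0 ≡ 5; y = λ·(0 - 5) - 3 ≡ 6. → (5, 6)

(5, 6)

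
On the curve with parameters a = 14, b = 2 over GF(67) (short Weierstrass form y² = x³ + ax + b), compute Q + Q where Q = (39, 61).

tangent at (39, 61): λ = (3·39² + 14)/(2·61) ≡ 21/55. 55⁻¹ ≡ 39 (mod 67) since 55·39 = 2145 ≡ 1, so λ ≡ 21·39 ≡ 15.
  x = λ² - 39 - 39 = 225 - 78 ≡ 13; y = λ·(39 - 13) - 61 ≡ 61. → (13, 61)

(13, 61)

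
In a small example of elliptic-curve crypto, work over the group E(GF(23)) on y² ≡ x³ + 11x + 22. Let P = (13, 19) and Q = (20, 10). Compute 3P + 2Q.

(8, 1)

First 3P:
Repeated addition: build up to 3P.
2P: tangent at (13, 19): λ = (3·13² + 11)/(2·19) ≡ 12/15. 15⁻¹ ≡ 20 (mod 23), so λ ≡ 12·20 ≡ 10.
  x = λ² - 13 - 13 = 100 - 26 ≡ 5; y = λ·(13 - 5) - 19 ≡ 15. → (5, 15)
3P: (5, 15) + (13, 19). λ = (19 - 15)/(13 - 5) ≡ 4/8 mod 23. 8⁻¹ ≡ 3 (mod 23) since 8·3 = 24 ≡ 1, so λ ≡ 12.
  x = λ² - 5 - 13 = 144 - 18 ≡ 11; y = λ·(5 - 11) - 15 ≡ 5. → (11, 5)
3P = (11, 5).
Next 2Q:
Repeated addition: build up to 2Q.
2Q: tangent at (20, 10): λ = (3·20² + 11)/(2·10) ≡ 15/20. 20⁻¹ ≡ 15 (mod 23), so λ ≡ 15·15 ≡ 18.
  x = λ² - 20 - 20 = 324 - 40 ≡ 8; y = λ·(20 - 8) - 10 ≡ 22. → (8, 22)
2Q = (8, 22).
Finally 3P + 2Q:
(11, 5) + (8, 22). λ = (22 - 5)/(8 - 11) ≡ 17/20 mod 23. 20⁻¹ ≡ 15 (mod 23), so λ ≡ 2.
  x = λ² - 11 - 8 = 4 - 19 ≡ 8; y = λ·(11 - 8) - 5 ≡ 1. → (8, 1)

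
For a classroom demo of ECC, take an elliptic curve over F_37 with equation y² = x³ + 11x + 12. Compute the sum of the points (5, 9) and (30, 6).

(5, 9) + (30, 6). λ = (6 - 9)/(30 - 5) ≡ 34/25 mod 37. 25⁻¹ ≡ 3 (mod 37) since 25·3 = 75 ≡ 1, so λ ≡ 28.
  x = λ² - 5 - 30 = 784 - 35 ≡ 9; y = λ·(5 - 9) - 9 ≡ 27. → (9, 27)

(9, 27)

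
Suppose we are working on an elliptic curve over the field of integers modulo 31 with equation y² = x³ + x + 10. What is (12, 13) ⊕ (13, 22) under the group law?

(12, 13) + (13, 22). λ = (22 - 13)/(13 - 12) ≡ 9/1 mod 31. 1⁻¹ ≡ 1 (mod 31) since 1·1 = 1 ≡ 1, so λ ≡ 9.
  x = λ² - 12 - 13 = 81 - 25 ≡ 25; y = λ·(12 - 25) - 13 ≡ 25. → (25, 25)

(25, 25)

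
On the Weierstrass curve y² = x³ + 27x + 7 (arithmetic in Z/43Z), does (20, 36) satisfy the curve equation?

no

y² = 36² ≡ 6; x³ + 27x + 7 = 8547 ≡ 33 (mod 43). 6 ≠ 33.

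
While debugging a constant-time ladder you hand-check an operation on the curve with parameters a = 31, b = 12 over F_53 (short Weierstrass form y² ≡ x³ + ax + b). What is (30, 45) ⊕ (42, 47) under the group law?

(30, 45) + (42, 47). λ = (47 - 45)/(42 - 30) ≡ 2/12 mod 53. 12⁻¹ ≡ 31 (mod 53), so λ ≡ 9.
  x = λ² - 30 - 42 = 81 - 72 ≡ 9; y = λ·(30 - 9) - 45 ≡ 38. → (9, 38)

(9, 38)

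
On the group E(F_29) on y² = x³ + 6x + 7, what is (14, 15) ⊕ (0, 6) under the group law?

(20, 6)

(14, 15) + (0, 6). λ = (6 - 15)/(0 - 14) ≡ 20/15 mod 29. 15⁻¹ ≡ 2 (mod 29) since 15·2 = 30 ≡ 1, so λ ≡ 11.
  x = λ² - 14 - 0 = 121 - 14 ≡ 20; y = λ·(14 - 20) - 15 ≡ 6. → (20, 6)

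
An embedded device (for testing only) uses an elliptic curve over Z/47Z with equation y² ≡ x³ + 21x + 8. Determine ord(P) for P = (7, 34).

9

2P: tangent at (7, 34): λ = (3·7² + 21)/(2·34) ≡ 27/21. 21⁻¹ ≡ 9 (mod 47) since 21·9 = 189 ≡ 1, so λ ≡ 27·9 ≡ 8.
  x = λ² - 7 - 7 = 64 - 14 ≡ 3; y = λ·(7 - 3) - 34 ≡ 45. → (3, 45)
3P: (3, 45) + (7, 34). λ = (34 - 45)/(7 - 3) ≡ 36/4 mod 47. 4⁻¹ ≡ 12 (mod 47), so λ ≡ 9.
  x = λ² - 3 - 7 = 81 - 10 ≡ 24; y = λ·(3 - 24) - 45 ≡ 1. → (24, 1)
4P: (24, 1) + (7, 34). λ = (34 - 1)/(7 - 24) ≡ 33/30 mod 47. 30⁻¹ ≡ 11 (mod 47) since 30·11 = 330 ≡ 1, so λ ≡ 34.
  x = λ² - 24 - 7 = 1156 - 31 ≡ 44; y = λ·(24 - 44) - 1 ≡ 24. → (44, 24)
5P: (44, 24) + (7, 34). λ = (34 - 24)/(7 - 44) ≡ 10/10 mod 47. 10⁻¹ ≡ 33 (mod 47), so λ ≡ 1.
  x = λ² - 44 - 7 = 1 - 51 ≡ 44; y = λ·(44 - 44) - 24 ≡ 23. → (44, 23)
6P: (44, 23) + (7, 34). λ = (34 - 23)/(7 - 44) ≡ 11/10 mod 47. 10⁻¹ ≡ 33 (mod 47), so λ ≡ 34.
  x = λ² - 44 - 7 = 1156 - 51 ≡ 24; y = λ·(44 - 24) - 23 ≡ 46. → (24, 46)
7P: (24, 46) + (7, 34). λ = (34 - 46)/(7 - 24) ≡ 35/30 mod 47. 30⁻¹ ≡ 11 (mod 47), so λ ≡ 9.
  x = λ² - 24 - 7 = 81 - 31 ≡ 3; y = λ·(24 - 3) - 46 ≡ 2. → (3, 2)
8P: (3, 2) + (7, 34). λ = (34 - 2)/(7 - 3) ≡ 32/4 mod 47. 4⁻¹ ≡ 12 (mod 47), so λ ≡ 8.
  x = λ² - 3 - 7 = 64 - 10 ≡ 7; y = λ·(3 - 7) - 2 ≡ 13. → (7, 13)
9P: (7, 13) + (7, 34): same x and y₁ ≡ -y₂, so the sum is the point at infinity.
9P = the point at infinity, so the order is 9.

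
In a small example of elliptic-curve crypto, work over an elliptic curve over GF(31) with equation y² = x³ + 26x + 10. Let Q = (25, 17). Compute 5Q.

(22, 15)

Double-and-add on 5 = (101)₂. Start with Q = (25, 17) for the leading 1-bit.
double: tangent at (25, 17): λ = (3·25² + 26)/(2·17) ≡ 10/3. 3⁻¹ ≡ 21 (mod 31), so λ ≡ 10·21 ≡ 24.
  x = λ² - 25 - 25 = 576 - 50 ≡ 30; y = λ·(25 - 30) - 17 ≡ 18. → (30, 18)
double: tangent at (30, 18): λ = (3·30² + 26)/(2·18) ≡ 29/5. 5⁻¹ ≡ 25 (mod 31), so λ ≡ 29·25 ≡ 12.
  x = λ² - 30 - 30 = 144 - 60 ≡ 22; y = λ·(30 - 22) - 18 ≡ 16. → (22, 16)
add Q: (22, 16) + (25, 17). λ = (17 - 16)/(25 - 22) ≡ 1/3 mod 31. 3⁻¹ ≡ 21 (mod 31), so λ ≡ 21.
  x = λ² - 22 - 25 = 441 - 47 ≡ 22; y = λ·(22 - 22) - 16 ≡ 15. → (22, 15)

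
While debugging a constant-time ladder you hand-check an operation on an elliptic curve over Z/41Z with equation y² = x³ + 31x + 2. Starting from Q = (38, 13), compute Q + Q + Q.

Repeated addition: build up to 3Q.
2Q: tangent at (38, 13): λ = (3·38² + 31)/(2·13) ≡ 17/26. 26⁻¹ ≡ 30 (mod 41), so λ ≡ 17·30 ≡ 18.
  x = λ² - 38 - 38 = 324 - 76 ≡ 2; y = λ·(38 - 2) - 13 ≡ 20. → (2, 20)
3Q: (2, 20) + (38, 13). λ = (13 - 20)/(38 - 2) ≡ 34/36 mod 41. 36⁻¹ ≡ 8 (mod 41) since 36·8 = 288 ≡ 1, so λ ≡ 26.
  x = λ² - 2 - 38 = 676 - 40 ≡ 21; y = λ·(2 - 21) - 20 ≡ 19. → (21, 19)

(21, 19)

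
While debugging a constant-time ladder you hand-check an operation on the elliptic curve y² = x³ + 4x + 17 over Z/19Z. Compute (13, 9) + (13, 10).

The two points share x = 13 and their y-coordinates satisfy 9 + 10 ≡ 0 (mod 19), so they are inverses. Their sum is O.

O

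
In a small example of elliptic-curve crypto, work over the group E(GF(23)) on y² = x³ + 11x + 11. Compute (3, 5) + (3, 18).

O

The two points share x = 3 and their y-coordinates satisfy 5 + 18 ≡ 0 (mod 23), so they are inverses. Their sum is the point at infinity.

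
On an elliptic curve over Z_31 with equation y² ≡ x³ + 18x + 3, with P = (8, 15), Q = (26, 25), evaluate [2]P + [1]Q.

First 2P:
Repeated addition: build up to 2P.
2P: tangent at (8, 15): λ = (3·8² + 18)/(2·15) ≡ 24/30. 30⁻¹ ≡ 30 (mod 31) since 30·30 = 900 ≡ 1, so λ ≡ 24·30 ≡ 7.
  x = λ² - 8 - 8 = 49 - 16 ≡ 2; y = λ·(8 - 2) - 15 ≡ 27. → (2, 27)
2P = (2, 27).
Finally 2P + Q:
(2, 27) + (26, 25). λ = (25 - 27)/(26 - 2) ≡ 29/24 mod 31. 24⁻¹ ≡ 22 (mod 31) since 24·22 = 528 ≡ 1, so λ ≡ 18.
  x = λ² - 2 - 26 = 324 - 28 ≡ 17; y = λ·(2 - 17) - 27 ≡ 13. → (17, 13)

(17, 13)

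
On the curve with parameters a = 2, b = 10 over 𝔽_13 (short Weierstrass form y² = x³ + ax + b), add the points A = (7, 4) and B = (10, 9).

(6, 2)

(7, 4) + (10, 9). λ = (9 - 4)/(10 - 7) ≡ 5/3 mod 13. 3⁻¹ ≡ 9 (mod 13), so λ ≡ 6.
  x = λ² - 7 - 10 = 36 - 17 ≡ 6; y = λ·(7 - 6) - 4 ≡ 2. → (6, 2)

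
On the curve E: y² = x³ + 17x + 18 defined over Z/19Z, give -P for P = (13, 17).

-(13, 17) = (13, -17 mod 19) = (13, 2).

(13, 2)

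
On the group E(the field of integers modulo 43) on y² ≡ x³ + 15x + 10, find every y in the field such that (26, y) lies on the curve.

none

x³ + 15x + 10 = 17976 ≡ 2 (mod 43).
2 is a non-residue mod 43; no y exists.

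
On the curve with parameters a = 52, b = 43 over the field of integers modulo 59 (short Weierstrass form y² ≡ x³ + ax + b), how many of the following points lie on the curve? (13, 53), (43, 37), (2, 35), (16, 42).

1

(13, 53): 53² ≡ 36, rhs ≡ 25 → off.
(43, 37): 37² ≡ 12, rhs ≡ 12 → on.
(2, 35): 35² ≡ 45, rhs ≡ 37 → off.
(16, 42): 42² ≡ 53, rhs ≡ 15 → off.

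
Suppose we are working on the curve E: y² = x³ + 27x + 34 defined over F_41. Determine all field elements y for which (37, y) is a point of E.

none

x³ + 27x + 34 = 51686 ≡ 26 (mod 41).
26 is a non-residue mod 41; no y exists.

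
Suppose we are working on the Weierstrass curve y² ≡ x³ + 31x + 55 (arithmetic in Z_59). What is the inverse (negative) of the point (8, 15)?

(8, 44)

-(8, 15) = (8, -15 mod 59) = (8, 44).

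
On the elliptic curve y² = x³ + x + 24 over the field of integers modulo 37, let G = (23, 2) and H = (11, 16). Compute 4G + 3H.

First 4G:
Repeated addition: build up to 4G.
2G: tangent at (23, 2): λ = (3·23² + 1)/(2·2) ≡ 34/4. 4⁻¹ ≡ 28 (mod 37), so λ ≡ 34·28 ≡ 27.
  x = λ² - 23 - 23 = 729 - 46 ≡ 17; y = λ·(23 - 17) - 2 ≡ 12. → (17, 12)
3G: (17, 12) + (23, 2). λ = (2 - 12)/(23 - 17) ≡ 27/6 mod 37. 6⁻¹ ≡ 31 (mod 37), so λ ≡ 23.
  x = λ² - 17 - 23 = 529 - 40 ≡ 8; y = λ·(17 - 8) - 12 ≡ 10. → (8, 10)
4G: (8, 10) + (23, 2). λ = (2 - 10)/(23 - 8) ≡ 29/15 mod 37. 15⁻¹ ≡ 5 (mod 37) since 15·5 = 75 ≡ 1, so λ ≡ 34.
  x = λ² - 8 - 23 = 1156 - 31 ≡ 15; y = λ·(8 - 15) - 10 ≡ 11. → (15, 11)
4G = (15, 11).
Next 3H:
Repeated addition: build up to 3H.
2H: tangent at (11, 16): λ = (3·11² + 1)/(2·16) ≡ 31/32. 32⁻¹ ≡ 22 (mod 37) since 32·22 = 704 ≡ 1, so λ ≡ 31·22 ≡ 16.
  x = λ² - 11 - 11 = 256 - 22 ≡ 12; y = λ·(11 - 12) - 16 ≡ 5. → (12, 5)
3H: (12, 5) + (11, 16). λ = (16 - 5)/(11 - 12) ≡ 11/36 mod 37. 36⁻¹ ≡ 36 (mod 37), so λ ≡ 26.
  x = λ² - 12 - 11 = 676 - 23 ≡ 24; y = λ·(12 - 24) - 5 ≡ 16. → (24, 16)
3H = (24, 16).
Finally 4G + 3H:
(15, 11) + (24, 16). λ = (16 - 11)/(24 - 15) ≡ 5/9 mod 37. 9⁻¹ ≡ 33 (mod 37), so λ ≡ 17.
  x = λ² - 15 - 24 = 289 - 39 ≡ 28; y = λ·(15 - 28) - 11 ≡ 27. → (28, 27)

(28, 27)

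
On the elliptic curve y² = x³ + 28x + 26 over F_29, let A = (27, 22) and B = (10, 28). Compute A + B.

(14, 28)

(27, 22) + (10, 28). λ = (28 - 22)/(10 - 27) ≡ 6/12 mod 29. 12⁻¹ ≡ 17 (mod 29) since 12·17 = 204 ≡ 1, so λ ≡ 15.
  x = λ² - 27 - 10 = 225 - 37 ≡ 14; y = λ·(27 - 14) - 22 ≡ 28. → (14, 28)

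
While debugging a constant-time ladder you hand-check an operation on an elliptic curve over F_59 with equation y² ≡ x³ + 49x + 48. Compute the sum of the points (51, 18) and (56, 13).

(12, 2)

(51, 18) + (56, 13). λ = (13 - 18)/(56 - 51) ≡ 54/5 mod 59. 5⁻¹ ≡ 12 (mod 59), so λ ≡ 58.
  x = λ² - 51 - 56 = 3364 - 107 ≡ 12; y = λ·(51 - 12) - 18 ≡ 2. → (12, 2)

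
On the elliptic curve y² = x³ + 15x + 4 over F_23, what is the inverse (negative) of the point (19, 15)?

-(19, 15) = (19, -15 mod 23) = (19, 8).

(19, 8)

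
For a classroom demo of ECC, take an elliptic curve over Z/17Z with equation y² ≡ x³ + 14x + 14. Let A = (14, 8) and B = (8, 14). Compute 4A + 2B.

(16, 4)

First 4A:
Repeated addition: build up to 4A.
2A: tangent at (14, 8): λ = (3·14² + 14)/(2·8) ≡ 7/16. 16⁻¹ ≡ 16 (mod 17), so λ ≡ 7·16 ≡ 10.
  x = λ² - 14 - 14 = 100 - 28 ≡ 4; y = λ·(14 - 4) - 8 ≡ 7. → (4, 7)
3A: (4, 7) + (14, 8). λ = (8 - 7)/(14 - 4) ≡ 1/10 mod 17. 10⁻¹ ≡ 12 (mod 17) since 10·12 = 120 ≡ 1, so λ ≡ 12.
  x = λ² - 4 - 14 = 144 - 18 ≡ 7; y = λ·(4 - 7) - 7 ≡ 8. → (7, 8)
4A: (7, 8) + (14, 8). λ = (8 - 8)/(14 - 7) ≡ 0/7 mod 17. 7⁻¹ ≡ 5 (mod 17) since 7·5 = 35 ≡ 1, so λ ≡ 0.
  x = λ² - 7 - 14 = 0 - 21 ≡ 13; y = λ·(7 - 13) - 8 ≡ 9. → (13, 9)
4A = (13, 9).
Next 2B:
Repeated addition: build up to 2B.
2B: tangent at (8, 14): λ = (3·8² + 14)/(2·14) ≡ 2/11. 11⁻¹ ≡ 14 (mod 17), so λ ≡ 2·14 ≡ 11.
  x = λ² - 8 - 8 = 121 - 16 ≡ 3; y = λ·(8 - 3) - 14 ≡ 7. → (3, 7)
2B = (3, 7).
Finally 4A + 2B:
(13, 9) + (3, 7). λ = (7 - 9)/(3 - 13) ≡ 15/7 mod 17. 7⁻¹ ≡ 5 (mod 17) since 7·5 = 35 ≡ 1, so λ ≡ 7.
  x = λ² - 13 - 3 = 49 - 16 ≡ 16; y = λ·(13 - 16) - 9 ≡ 4. → (16, 4)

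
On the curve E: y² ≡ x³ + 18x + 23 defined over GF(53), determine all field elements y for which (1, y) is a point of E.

25, 28

x³ + 18x + 23 = 42 ≡ 42 (mod 53).
Square roots of 42 mod 53: 25 and 28 (since 25² = 625 ≡ 42).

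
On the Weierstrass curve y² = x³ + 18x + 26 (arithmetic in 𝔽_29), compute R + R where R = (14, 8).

tangent at (14, 8): λ = (3·14² + 18)/(2·8) ≡ 26/16. 16⁻¹ ≡ 20 (mod 29) since 16·20 = 320 ≡ 1, so λ ≡ 26·20 ≡ 27.
  x = λ² - 14 - 14 = 729 - 28 ≡ 5; y = λ·(14 - 5) - 8 ≡ 3. → (5, 3)

(5, 3)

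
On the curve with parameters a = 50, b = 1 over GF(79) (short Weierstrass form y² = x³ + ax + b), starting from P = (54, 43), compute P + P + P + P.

(60, 31)

Double-and-add on 4 = (100)₂. Start with P = (54, 43) for the leading 1-bit.
double: tangent at (54, 43): λ = (3·54² + 50)/(2·43) ≡ 29/7. 7⁻¹ ≡ 34 (mod 79), so λ ≡ 29·34 ≡ 38.
  x = λ² - 54 - 54 = 1444 - 108 ≡ 72; y = λ·(54 - 72) - 43 ≡ 63. → (72, 63)
double: tangent at (72, 63): λ = (3·72² + 50)/(2·63) ≡ 39/47. 47⁻¹ ≡ 37 (mod 79) since 47·37 = 1739 ≡ 1, so λ ≡ 39·37 ≡ 21.
  x = λ² - 72 - 72 = 441 - 144 ≡ 60; y = λ·(72 - 60) - 63 ≡ 31. → (60, 31)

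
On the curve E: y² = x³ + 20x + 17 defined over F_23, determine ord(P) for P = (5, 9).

2P: tangent at (5, 9): λ = (3·5² + 20)/(2·9) ≡ 3/18. 18⁻¹ ≡ 9 (mod 23), so λ ≡ 3·9 ≡ 4.
  x = λ² - 5 - 5 = 16 - 10 ≡ 6; y = λ·(5 - 6) - 9 ≡ 10. → (6, 10)
3P: (6, 10) + (5, 9). λ = (9 - 10)/(5 - 6) ≡ 22/22 mod 23. 22⁻¹ ≡ 22 (mod 23) since 22·22 = 484 ≡ 1, so λ ≡ 1.
  x = λ² - 6 - 5 = 1 - 11 ≡ 13; y = λ·(6 - 13) - 10 ≡ 6. → (13, 6)
4P: (13, 6) + (5, 9). λ = (9 - 6)/(5 - 13) ≡ 3/15 mod 23. 15⁻¹ ≡ 20 (mod 23) since 15·20 = 300 ≡ 1, so λ ≡ 14.
  x = λ² - 13 - 5 = 196 - 18 ≡ 17; y = λ·(13 - 17) - 6 ≡ 7. → (17, 7)
5P: (17, 7) + (5, 9). λ = (9 - 7)/(5 - 17) ≡ 2/11 mod 23. 11⁻¹ ≡ 21 (mod 23) since 11·21 = 231 ≡ 1, so λ ≡ 19.
  x = λ² - 17 - 5 = 361 - 22 ≡ 17; y = λ·(17 - 17) - 7 ≡ 16. → (17, 16)
6P: (17, 16) + (5, 9). λ = (9 - 16)/(5 - 17) ≡ 16/11 mod 23. 11⁻¹ ≡ 21 (mod 23), so λ ≡ 14.
  x = λ² - 17 - 5 = 196 - 22 ≡ 13; y = λ·(17 - 13) - 16 ≡ 17. → (13, 17)
7P: (13, 17) + (5, 9). λ = (9 - 17)/(5 - 13) ≡ 15/15 mod 23. 15⁻¹ ≡ 20 (mod 23), so λ ≡ 1.
  x = λ² - 13 - 5 = 1 - 18 ≡ 6; y = λ·(13 - 6) - 17 ≡ 13. → (6, 13)
8P: (6, 13) + (5, 9). λ = (9 - 13)/(5 - 6) ≡ 19/22 mod 23. 22⁻¹ ≡ 22 (mod 23) since 22·22 = 484 ≡ 1, so λ ≡ 4.
  x = λ² - 6 - 5 = 16 - 11 ≡ 5; y = λ·(6 - 5) - 13 ≡ 14. → (5, 14)
9P: (5, 14) + (5, 9): same x and y₁ ≡ -y₂, so the sum is ∞.
9P = ∞, so the order is 9.

9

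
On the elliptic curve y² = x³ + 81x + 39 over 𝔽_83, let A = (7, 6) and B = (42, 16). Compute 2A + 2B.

(35, 4)

First 2A:
Repeated addition: build up to 2A.
2A: tangent at (7, 6): λ = (3·7² + 81)/(2·6) ≡ 62/12. 12⁻¹ ≡ 7 (mod 83) since 12·7 = 84 ≡ 1, so λ ≡ 62·7 ≡ 19.
  x = λ² - 7 - 7 = 361 - 14 ≡ 15; y = λ·(7 - 15) - 6 ≡ 8. → (15, 8)
2A = (15, 8).
Next 2B:
Repeated addition: build up to 2B.
2B: tangent at (42, 16): λ = (3·42² + 81)/(2·16) ≡ 61/32. 32⁻¹ ≡ 13 (mod 83) since 32·13 = 416 ≡ 1, so λ ≡ 61·13 ≡ 46.
  x = λ² - 42 - 42 = 2116 - 84 ≡ 40; y = λ·(42 - 40) - 16 ≡ 76. → (40, 76)
2B = (40, 76).
Finally 2A + 2B:
(15, 8) + (40, 76). λ = (76 - 8)/(40 - 15) ≡ 68/25 mod 83. 25⁻¹ ≡ 10 (mod 83), so λ ≡ 16.
  x = λ² - 15 - 40 = 256 - 55 ≡ 35; y = λ·(15 - 35) - 8 ≡ 4. → (35, 4)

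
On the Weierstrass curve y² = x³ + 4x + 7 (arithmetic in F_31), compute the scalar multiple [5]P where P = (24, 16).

Repeated addition: build up to 5P.
2P: tangent at (24, 16): λ = (3·24² + 4)/(2·16) ≡ 27/1. 1⁻¹ ≡ 1 (mod 31) since 1·1 = 1 ≡ 1, so λ ≡ 27·1 ≡ 27.
  x = λ² - 24 - 24 = 729 - 48 ≡ 30; y = λ·(24 - 30) - 16 ≡ 8. → (30, 8)
3P: (30, 8) + (24, 16). λ = (16 - 8)/(24 - 30) ≡ 8/25 mod 31. 25⁻¹ ≡ 5 (mod 31), so λ ≡ 9.
  x = λ² - 30 - 24 = 81 - 54 ≡ 27; y = λ·(30 - 27) - 8 ≡ 19. → (27, 19)
4P: (27, 19) + (24, 16). λ = (16 - 19)/(24 - 27) ≡ 28/28 mod 31. 28⁻¹ ≡ 10 (mod 31), so λ ≡ 1.
  x = λ² - 27 - 24 = 1 - 51 ≡ 12; y = λ·(27 - 12) - 19 ≡ 27. → (12, 27)
5P: (12, 27) + (24, 16). λ = (16 - 27)/(24 - 12) ≡ 20/12 mod 31. 12⁻¹ ≡ 13 (mod 31), so λ ≡ 12.
  x = λ² - 12 - 24 = 144 - 36 ≡ 15; y = λ·(12 - 15) - 27 ≡ 30. → (15, 30)

(15, 30)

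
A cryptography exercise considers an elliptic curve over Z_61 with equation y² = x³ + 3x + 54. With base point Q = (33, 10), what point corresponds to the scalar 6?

Repeated addition: build up to 6Q.
2Q: tangent at (33, 10): λ = (3·33² + 3)/(2·10) ≡ 37/20. 20⁻¹ ≡ 58 (mod 61), so λ ≡ 37·58 ≡ 11.
  x = λ² - 33 - 33 = 121 - 66 ≡ 55; y = λ·(33 - 55) - 10 ≡ 53. → (55, 53)
3Q: (55, 53) + (33, 10). λ = (10 - 53)/(33 - 55) ≡ 18/39 mod 61. 39⁻¹ ≡ 36 (mod 61), so λ ≡ 38.
  x = λ² - 55 - 33 = 1444 - 88 ≡ 14; y = λ·(55 - 14) - 53 ≡ 41. → (14, 41)
4Q: (14, 41) + (33, 10). λ = (10 - 41)/(33 - 14) ≡ 30/19 mod 61. 19⁻¹ ≡ 45 (mod 61), so λ ≡ 8.
  x = λ² - 14 - 33 = 64 - 47 ≡ 17; y = λ·(14 - 17) - 41 ≡ 57. → (17, 57)
5Q: (17, 57) + (33, 10). λ = (10 - 57)/(33 - 17) ≡ 14/16 mod 61. 16⁻¹ ≡ 42 (mod 61) since 16·42 = 672 ≡ 1, so λ ≡ 39.
  x = λ² - 17 - 33 = 1521 - 50 ≡ 7; y = λ·(17 - 7) - 57 ≡ 28. → (7, 28)
6Q: (7, 28) + (33, 10). λ = (10 - 28)/(33 - 7) ≡ 43/26 mod 61. 26⁻¹ ≡ 54 (mod 61), so λ ≡ 4.
  x = λ² - 7 - 33 = 16 - 40 ≡ 37; y = λ·(7 - 37) - 28 ≡ 35. → (37, 35)

(37, 35)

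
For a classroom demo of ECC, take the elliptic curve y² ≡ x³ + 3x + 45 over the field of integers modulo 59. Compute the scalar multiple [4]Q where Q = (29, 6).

(23, 56)

Double-and-add on 4 = (100)₂. Start with Q = (29, 6) for the leading 1-bit.
double: tangent at (29, 6): λ = (3·29² + 3)/(2·6) ≡ 48/12. 12⁻¹ ≡ 5 (mod 59) since 12·5 = 60 ≡ 1, so λ ≡ 48·5 ≡ 4.
  x = λ² - 29 - 29 = 16 - 58 ≡ 17; y = λ·(29 - 17) - 6 ≡ 42. → (17, 42)
double: tangent at (17, 42): λ = (3·17² + 3)/(2·42) ≡ 44/25. 25⁻¹ ≡ 26 (mod 59), so λ ≡ 44·26 ≡ 23.
  x = λ² - 17 - 17 = 529 - 34 ≡ 23; y = λ·(17 - 23) - 42 ≡ 56. → (23, 56)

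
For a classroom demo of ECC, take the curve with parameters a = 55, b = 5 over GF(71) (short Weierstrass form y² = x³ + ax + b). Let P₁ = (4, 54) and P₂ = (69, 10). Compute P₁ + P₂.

(4, 54) + (69, 10). λ = (10 - 54)/(69 - 4) ≡ 27/65 mod 71. 65⁻¹ ≡ 59 (mod 71), so λ ≡ 31.
  x = λ² - 4 - 69 = 961 - 73 ≡ 36; y = λ·(4 - 36) - 54 ≡ 19. → (36, 19)

(36, 19)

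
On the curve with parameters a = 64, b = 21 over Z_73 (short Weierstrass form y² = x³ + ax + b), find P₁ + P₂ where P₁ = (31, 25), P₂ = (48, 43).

(32, 4)

(31, 25) + (48, 43). λ = (43 - 25)/(48 - 31) ≡ 18/17 mod 73. 17⁻¹ ≡ 43 (mod 73) since 17·43 = 731 ≡ 1, so λ ≡ 44.
  x = λ² - 31 - 48 = 1936 - 79 ≡ 32; y = λ·(31 - 32) - 25 ≡ 4. → (32, 4)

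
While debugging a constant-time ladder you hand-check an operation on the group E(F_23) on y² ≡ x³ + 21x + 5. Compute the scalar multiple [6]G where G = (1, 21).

(21, 1)

Repeated addition: build up to 6G.
2G: tangent at (1, 21): λ = (3·1² + 21)/(2·21) ≡ 1/19. 19⁻¹ ≡ 17 (mod 23), so λ ≡ 1·17 ≡ 17.
  x = λ² - 1 - 1 = 289 - 2 ≡ 11; y = λ·(1 - 11) - 21 ≡ 16. → (11, 16)
3G: (11, 16) + (1, 21). λ = (21 - 16)/(1 - 11) ≡ 5/13 mod 23. 13⁻¹ ≡ 16 (mod 23), so λ ≡ 11.
  x = λ² - 11 - 1 = 121 - 12 ≡ 17; y = λ·(11 - 17) - 16 ≡ 10. → (17, 10)
4G: (17, 10) + (1, 21). λ = (21 - 10)/(1 - 17) ≡ 11/7 mod 23. 7⁻¹ ≡ 10 (mod 23) since 7·10 = 70 ≡ 1, so λ ≡ 18.
  x = λ² - 17 - 1 = 324 - 18 ≡ 7; y = λ·(17 - 7) - 10 ≡ 9. → (7, 9)
5G: (7, 9) + (1, 21). λ = (21 - 9)/(1 - 7) ≡ 12/17 mod 23. 17⁻¹ ≡ 19 (mod 23) since 17·19 = 323 ≡ 1, so λ ≡ 21.
  x = λ² - 7 - 1 = 441 - 8 ≡ 19; y = λ·(7 - 19) - 9 ≡ 15. → (19, 15)
6G: (19, 15) + (1, 21). λ = (21 - 15)/(1 - 19) ≡ 6/5 mod 23. 5⁻¹ ≡ 14 (mod 23) since 5·14 = 70 ≡ 1, so λ ≡ 15.
  x = λ² - 19 - 1 = 225 - 20 ≡ 21; y = λ·(19 - 21) - 15 ≡ 1. → (21, 1)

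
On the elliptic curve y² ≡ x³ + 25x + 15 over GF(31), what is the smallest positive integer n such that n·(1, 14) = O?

2P: tangent at (1, 14): λ = (3·1² + 25)/(2·14) ≡ 28/28. 28⁻¹ ≡ 10 (mod 31), so λ ≡ 28·10 ≡ 1.
  x = λ² - 1 - 1 = 1 - 2 ≡ 30; y = λ·(1 - 30) - 14 ≡ 19. → (30, 19)
3P: (30, 19) + (1, 14). λ = (14 - 19)/(1 - 30) ≡ 26/2 mod 31. 2⁻¹ ≡ 16 (mod 31), so λ ≡ 13.
  x = λ² - 30 - 1 = 169 - 31 ≡ 14; y = λ·(30 - 14) - 19 ≡ 3. → (14, 3)
4P: (14, 3) + (1, 14). λ = (14 - 3)/(1 - 14) ≡ 11/18 mod 31. 18⁻¹ ≡ 19 (mod 31) since 18·19 = 342 ≡ 1, so λ ≡ 23.
  x = λ² - 14 - 1 = 529 - 15 ≡ 18; y = λ·(14 - 18) - 3 ≡ 29. → (18, 29)
5P: (18, 29) + (1, 14). λ = (14 - 29)/(1 - 18) ≡ 16/14 mod 31. 14⁻¹ ≡ 20 (mod 31) since 14·20 = 280 ≡ 1, so λ ≡ 10.
  x = λ² - 18 - 1 = 100 - 19 ≡ 19; y = λ·(18 - 19) - 29 ≡ 23. → (19, 23)
6P: (19, 23) + (1, 14). λ = (14 - 23)/(1 - 19) ≡ 22/13 mod 31. 13⁻¹ ≡ 12 (mod 31) since 13·12 = 156 ≡ 1, so λ ≡ 16.
  x = λ² - 19 - 1 = 256 - 20 ≡ 19; y = λ·(19 - 19) - 23 ≡ 8. → (19, 8)
7P: (19, 8) + (1, 14). λ = (14 - 8)/(1 - 19) ≡ 6/13 mod 31. 13⁻¹ ≡ 12 (mod 31), so λ ≡ 10.
  x = λ² - 19 - 1 = 100 - 20 ≡ 18; y = λ·(19 - 18) - 8 ≡ 2. → (18, 2)
8P: (18, 2) + (1, 14). λ = (14 - 2)/(1 - 18) ≡ 12/14 mod 31. 14⁻¹ ≡ 20 (mod 31) since 14·20 = 280 ≡ 1, so λ ≡ 23.
  x = λ² - 18 - 1 = 529 - 19 ≡ 14; y = λ·(18 - 14) - 2 ≡ 28. → (14, 28)
9P: (14, 28) + (1, 14). λ = (14 - 28)/(1 - 14) ≡ 17/18 mod 31. 18⁻¹ ≡ 19 (mod 31) since 18·19 = 342 ≡ 1, so λ ≡ 13.
  x = λ² - 14 - 1 = 169 - 15 ≡ 30; y = λ·(14 - 30) - 28 ≡ 12. → (30, 12)
10P: (30, 12) + (1, 14). λ = (14 - 12)/(1 - 30) ≡ 2/2 mod 31. 2⁻¹ ≡ 16 (mod 31), so λ ≡ 1.
  x = λ² - 30 - 1 = 1 - 31 ≡ 1; y = λ·(30 - 1) - 12 ≡ 17. → (1, 17)
11P: (1, 17) + (1, 14): same x and y₁ ≡ -y₂, so the sum is O.
11P = O, so the order is 11.

11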